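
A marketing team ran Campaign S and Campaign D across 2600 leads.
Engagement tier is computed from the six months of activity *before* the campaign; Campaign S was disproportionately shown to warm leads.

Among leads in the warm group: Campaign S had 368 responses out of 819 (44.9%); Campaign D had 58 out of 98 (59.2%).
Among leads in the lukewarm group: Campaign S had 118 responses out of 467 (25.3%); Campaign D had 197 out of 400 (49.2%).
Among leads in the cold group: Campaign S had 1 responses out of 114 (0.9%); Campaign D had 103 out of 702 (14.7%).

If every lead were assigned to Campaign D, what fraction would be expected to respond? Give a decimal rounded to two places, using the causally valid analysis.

The engagement tier-specific comparison favours Campaign D throughout, but the pooled figures favour Campaign S. The question is whether to condition on engagement tier.
Nothing the campaign does changes engagement tier; the imbalance is an allocation artefact. With engagement tier also predicting the outcome, the pooled figure is confounded, and the within-stratum comparison is the causal one.
Standardising Campaign D to the population engagement tier mix: 0.353·58/98 + 0.333·197/400 + 0.314·103/702 = 0.419.

0.42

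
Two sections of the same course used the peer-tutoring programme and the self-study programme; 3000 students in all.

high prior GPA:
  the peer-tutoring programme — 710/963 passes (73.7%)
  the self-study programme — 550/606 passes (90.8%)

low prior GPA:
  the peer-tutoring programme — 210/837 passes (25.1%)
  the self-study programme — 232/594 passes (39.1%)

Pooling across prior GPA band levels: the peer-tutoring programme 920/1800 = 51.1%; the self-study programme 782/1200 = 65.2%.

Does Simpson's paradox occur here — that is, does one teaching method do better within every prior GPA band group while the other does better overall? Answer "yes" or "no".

Within each prior GPA band level (high prior GPA 73.7% vs 90.8%; low prior GPA 25.1% vs 39.1%), the self-study programme has the higher rate every time. Pooled: 51.1% vs 65.2% — the self-study programme has the higher rate overall. They agree.

no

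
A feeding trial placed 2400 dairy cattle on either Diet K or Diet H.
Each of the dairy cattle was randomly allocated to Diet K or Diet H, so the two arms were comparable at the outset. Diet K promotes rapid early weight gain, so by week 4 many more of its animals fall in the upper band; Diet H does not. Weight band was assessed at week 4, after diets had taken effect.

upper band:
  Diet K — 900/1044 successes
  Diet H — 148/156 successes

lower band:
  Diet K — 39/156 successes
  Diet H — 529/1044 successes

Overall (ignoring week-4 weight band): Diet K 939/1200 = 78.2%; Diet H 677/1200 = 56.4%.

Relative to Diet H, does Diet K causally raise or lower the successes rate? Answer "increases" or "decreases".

Week-4 weight band here is a post-treatment variable shaped by the diet; conditioning on it would introduce bias rather than remove it. The overall comparison is the causal one.
Pooled: Diet K 78.2% vs Diet H 56.4%; Diet K is higher overall.

increases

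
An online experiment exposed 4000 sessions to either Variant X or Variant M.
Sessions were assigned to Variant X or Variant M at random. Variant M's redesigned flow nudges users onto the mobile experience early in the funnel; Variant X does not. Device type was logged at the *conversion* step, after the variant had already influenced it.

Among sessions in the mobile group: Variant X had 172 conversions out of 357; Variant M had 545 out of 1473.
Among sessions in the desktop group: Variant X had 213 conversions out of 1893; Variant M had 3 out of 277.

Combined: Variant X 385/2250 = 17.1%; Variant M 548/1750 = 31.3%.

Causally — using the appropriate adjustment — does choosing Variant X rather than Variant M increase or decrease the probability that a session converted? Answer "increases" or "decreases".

decreases

Stratifying would compare variants among sessions the variants themselves sorted into device type groups — a form of selection on an intermediate. The unconditioned pooled rates give the total causal effect.
Pooled: Variant X 17.1% vs Variant M 31.3%; Variant M is higher overall.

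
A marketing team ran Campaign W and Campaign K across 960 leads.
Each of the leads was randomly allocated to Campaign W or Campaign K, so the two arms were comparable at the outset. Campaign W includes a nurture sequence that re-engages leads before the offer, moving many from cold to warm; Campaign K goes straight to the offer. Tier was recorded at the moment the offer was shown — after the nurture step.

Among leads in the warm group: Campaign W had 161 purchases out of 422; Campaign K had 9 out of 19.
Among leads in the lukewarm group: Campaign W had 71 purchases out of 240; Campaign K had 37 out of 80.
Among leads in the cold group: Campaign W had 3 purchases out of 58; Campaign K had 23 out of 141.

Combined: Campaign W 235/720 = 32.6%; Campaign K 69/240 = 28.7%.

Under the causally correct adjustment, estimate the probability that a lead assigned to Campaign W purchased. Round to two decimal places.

0.33

Campaign K is higher inside every engagement tier stratum but Campaign W is higher in aggregate. Whether to stratify depends on how engagement tier relates to the campaign.
The distribution of engagement tier is itself part of what the campaign does — it is an intermediate outcome. Holding it fixed would remove that part of the effect; the total effect is the pooled difference.
So P(outcome | do(Campaign W)) is just the pooled rate for Campaign W: 235/720 = 0.326.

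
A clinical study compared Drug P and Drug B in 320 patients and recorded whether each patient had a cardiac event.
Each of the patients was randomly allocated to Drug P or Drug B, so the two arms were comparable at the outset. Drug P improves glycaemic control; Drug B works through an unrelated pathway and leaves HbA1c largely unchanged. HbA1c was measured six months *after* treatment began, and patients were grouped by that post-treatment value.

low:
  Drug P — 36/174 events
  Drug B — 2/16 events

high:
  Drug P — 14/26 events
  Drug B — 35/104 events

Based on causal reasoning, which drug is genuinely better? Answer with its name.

The distribution of HbA1c is itself part of what the drug does — it is an intermediate outcome. Holding it fixed would remove that part of the effect; the total effect is the pooled difference.
Pooled: Drug P 25.0% vs Drug B 30.8%; Drug P is lower overall.

Drug P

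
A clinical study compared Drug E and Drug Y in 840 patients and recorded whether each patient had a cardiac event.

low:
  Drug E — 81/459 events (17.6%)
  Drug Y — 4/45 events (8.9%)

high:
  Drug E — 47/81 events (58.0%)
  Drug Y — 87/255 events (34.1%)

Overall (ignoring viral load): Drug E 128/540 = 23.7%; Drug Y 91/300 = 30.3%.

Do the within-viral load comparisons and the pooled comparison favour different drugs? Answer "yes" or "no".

Within each viral load level (low 17.6% vs 8.9%; high 58.0% vs 34.1%), Drug Y has the lower rate every time. Pooled: 23.7% vs 30.3% — Drug E has the lower rate overall. The two comparisons disagree.

yes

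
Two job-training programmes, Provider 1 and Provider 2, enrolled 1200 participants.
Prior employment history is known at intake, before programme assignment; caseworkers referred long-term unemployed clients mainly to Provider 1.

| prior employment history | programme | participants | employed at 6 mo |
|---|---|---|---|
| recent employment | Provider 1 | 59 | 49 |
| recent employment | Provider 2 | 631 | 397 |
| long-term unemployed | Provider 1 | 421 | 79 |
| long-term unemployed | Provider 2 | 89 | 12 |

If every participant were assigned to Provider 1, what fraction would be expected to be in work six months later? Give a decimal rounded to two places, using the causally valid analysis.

Within every prior employment history level Provider 1 has the higher rate, yet pooled Provider 2 does — Simpson's reversal.
Prior employment history differs across programmes for reasons unrelated to any effect of the programme itself, and it separately predicts the outcome — a classic confounder. We must compare within prior employment history levels.
Standardising Provider 1 to the population prior employment history mix: 0.575·49/59 + 0.425·79/421 = 0.557.

0.56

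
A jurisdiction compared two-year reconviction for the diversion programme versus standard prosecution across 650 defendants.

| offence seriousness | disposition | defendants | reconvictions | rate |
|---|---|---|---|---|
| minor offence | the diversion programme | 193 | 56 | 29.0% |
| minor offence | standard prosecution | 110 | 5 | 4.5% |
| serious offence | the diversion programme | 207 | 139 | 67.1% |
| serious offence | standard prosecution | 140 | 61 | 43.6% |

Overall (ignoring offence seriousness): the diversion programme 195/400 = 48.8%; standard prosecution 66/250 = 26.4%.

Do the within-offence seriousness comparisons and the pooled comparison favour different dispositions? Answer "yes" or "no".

no

Within each offence seriousness level (minor offence 29.0% vs 4.5%; serious offence 67.1% vs 43.6%), standard prosecution has the lower rate every time. Pooled: 48.8% vs 26.4% — standard prosecution has the lower rate overall. They agree.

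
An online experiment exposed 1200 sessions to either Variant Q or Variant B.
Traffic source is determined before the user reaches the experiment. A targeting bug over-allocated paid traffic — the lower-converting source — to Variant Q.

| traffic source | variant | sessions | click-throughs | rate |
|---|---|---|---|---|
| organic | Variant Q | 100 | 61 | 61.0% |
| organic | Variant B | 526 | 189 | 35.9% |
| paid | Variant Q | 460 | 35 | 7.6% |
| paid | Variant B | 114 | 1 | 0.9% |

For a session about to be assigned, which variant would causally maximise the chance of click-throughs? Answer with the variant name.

Since traffic source is a pre-existing factor (not a product of the variant) and it affects the outcome on its own, it is a confounder. The stratified rates, not the pooled rate, identify the causal effect.
Within each level — organic: 61.0% vs 35.9%; paid: 7.6% vs 0.9% — Variant Q is higher every time.

Variant Q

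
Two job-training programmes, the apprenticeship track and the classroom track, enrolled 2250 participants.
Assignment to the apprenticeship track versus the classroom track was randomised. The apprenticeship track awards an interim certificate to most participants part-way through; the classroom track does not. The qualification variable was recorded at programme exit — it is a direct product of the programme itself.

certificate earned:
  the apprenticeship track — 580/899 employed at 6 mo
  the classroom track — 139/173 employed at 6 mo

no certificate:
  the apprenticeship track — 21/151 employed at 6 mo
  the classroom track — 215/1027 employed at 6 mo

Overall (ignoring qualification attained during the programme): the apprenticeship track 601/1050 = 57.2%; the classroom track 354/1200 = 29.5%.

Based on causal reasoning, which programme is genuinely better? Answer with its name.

the apprenticeship track

Because the programme influences qualification attained during the programme, qualification attained during the programme is a post-treatment mediator, not a confounder. Stratifying on it would bias the estimate; the causal effect is the crude pooled difference.
Pooled: the apprenticeship track 57.2% vs the classroom track 29.5%; the apprenticeship track is higher overall.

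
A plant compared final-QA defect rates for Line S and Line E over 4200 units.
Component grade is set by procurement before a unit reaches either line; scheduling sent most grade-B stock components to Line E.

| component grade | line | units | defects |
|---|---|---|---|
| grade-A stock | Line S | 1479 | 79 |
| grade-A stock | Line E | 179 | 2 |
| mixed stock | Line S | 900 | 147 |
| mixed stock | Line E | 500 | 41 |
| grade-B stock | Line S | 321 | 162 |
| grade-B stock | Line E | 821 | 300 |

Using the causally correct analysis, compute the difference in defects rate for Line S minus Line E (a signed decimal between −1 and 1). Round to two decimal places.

+0.08

Line E is lower inside every component grade stratum but Line S is lower in aggregate. Whether to stratify depends on how component grade relates to the line.
Here component grade is a common cause — it drives both which line a case falls under and the outcome. The crude comparison mixes populations; the stratum-specific rates are the causally relevant ones.
Adjusting over the population distribution of component grade: 0.395·(0.053−0.011) + 0.333·(0.163−0.082) + 0.272·(0.505−0.365) = +0.082.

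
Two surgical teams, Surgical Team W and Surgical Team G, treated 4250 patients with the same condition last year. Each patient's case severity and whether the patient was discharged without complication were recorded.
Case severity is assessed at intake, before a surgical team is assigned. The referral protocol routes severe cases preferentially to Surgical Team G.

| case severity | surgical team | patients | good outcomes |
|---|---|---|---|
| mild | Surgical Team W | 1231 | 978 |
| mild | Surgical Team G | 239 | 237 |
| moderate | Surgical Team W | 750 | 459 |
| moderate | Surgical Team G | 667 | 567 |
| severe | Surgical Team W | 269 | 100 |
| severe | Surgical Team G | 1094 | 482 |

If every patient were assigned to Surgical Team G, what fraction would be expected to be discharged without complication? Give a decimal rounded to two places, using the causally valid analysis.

The case severity-specific comparison favours Surgical Team G throughout, but the pooled figures favour Surgical Team W. The question is whether to condition on case severity.
Here case severity is a common cause — it drives both which surgical team a case falls under and the outcome. The crude comparison mixes populations; the stratum-specific rates are the causally relevant ones.
Standardising Surgical Team G to the population case severity mix: 0.346·237/239 + 0.333·567/667 + 0.321·482/1094 = 0.768.

0.77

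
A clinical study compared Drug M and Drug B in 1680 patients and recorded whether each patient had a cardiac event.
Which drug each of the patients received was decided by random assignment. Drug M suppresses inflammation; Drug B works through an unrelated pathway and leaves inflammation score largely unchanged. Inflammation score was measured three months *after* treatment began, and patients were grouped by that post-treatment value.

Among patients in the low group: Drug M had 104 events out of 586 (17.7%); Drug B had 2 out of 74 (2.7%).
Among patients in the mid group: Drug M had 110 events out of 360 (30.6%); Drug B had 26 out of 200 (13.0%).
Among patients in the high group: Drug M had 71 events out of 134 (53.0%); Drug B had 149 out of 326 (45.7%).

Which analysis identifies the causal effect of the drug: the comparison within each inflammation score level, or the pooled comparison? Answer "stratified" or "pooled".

pooled

Inflammation score is recorded after the drug and is itself shifted by it — it sits on the causal path from drug to outcome. Conditioning on a mediator would strip out part of the effect we want; the pooled comparison gives the total causal effect.
Pooled: Drug M 26.4% vs Drug B 29.5%; Drug M is lower overall.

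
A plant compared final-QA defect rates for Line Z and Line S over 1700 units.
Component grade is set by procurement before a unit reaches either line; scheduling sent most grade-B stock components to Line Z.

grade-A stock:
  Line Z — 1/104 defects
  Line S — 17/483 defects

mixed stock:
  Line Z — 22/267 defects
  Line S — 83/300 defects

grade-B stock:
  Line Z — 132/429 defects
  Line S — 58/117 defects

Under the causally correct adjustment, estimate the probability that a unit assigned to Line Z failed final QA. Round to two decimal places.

Here component grade is a common cause — it drives both which line a case falls under and the outcome. The crude comparison mixes populations; the stratum-specific rates are the causally relevant ones.
Standardising Line Z to the population component grade mix: 0.345·1/104 + 0.334·22/267 + 0.321·132/429 = 0.130.

0.13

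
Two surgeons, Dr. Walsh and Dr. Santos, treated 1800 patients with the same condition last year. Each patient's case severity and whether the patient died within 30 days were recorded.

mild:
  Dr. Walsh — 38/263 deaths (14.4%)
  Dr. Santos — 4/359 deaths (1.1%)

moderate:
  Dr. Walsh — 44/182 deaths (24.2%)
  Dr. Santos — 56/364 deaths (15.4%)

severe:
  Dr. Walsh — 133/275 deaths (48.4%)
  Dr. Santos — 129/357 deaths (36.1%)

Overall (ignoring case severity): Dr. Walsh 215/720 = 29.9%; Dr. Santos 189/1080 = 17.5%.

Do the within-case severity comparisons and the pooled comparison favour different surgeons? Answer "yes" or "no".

Within each case severity level (mild 14.4% vs 1.1%; moderate 24.2% vs 15.4%; severe 48.4% vs 36.1%), Dr. Santos has the lower rate every time. Pooled: 29.9% vs 17.5% — Dr. Santos has the lower rate overall. They agree.

no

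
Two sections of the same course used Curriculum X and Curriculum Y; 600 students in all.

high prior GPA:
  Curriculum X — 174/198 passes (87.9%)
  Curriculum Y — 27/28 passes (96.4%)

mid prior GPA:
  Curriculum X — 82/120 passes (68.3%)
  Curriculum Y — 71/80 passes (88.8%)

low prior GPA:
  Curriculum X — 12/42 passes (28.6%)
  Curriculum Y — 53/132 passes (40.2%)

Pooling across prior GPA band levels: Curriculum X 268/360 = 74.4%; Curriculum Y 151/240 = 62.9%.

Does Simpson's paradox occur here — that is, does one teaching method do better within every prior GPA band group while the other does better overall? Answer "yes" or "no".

yes

Within each prior GPA band level (high prior GPA 87.9% vs 96.4%; mid prior GPA 68.3% vs 88.8%; low prior GPA 28.6% vs 40.2%), Curriculum Y has the higher rate every time. Pooled: 74.4% vs 62.9% — Curriculum X has the higher rate overall. The two comparisons disagree.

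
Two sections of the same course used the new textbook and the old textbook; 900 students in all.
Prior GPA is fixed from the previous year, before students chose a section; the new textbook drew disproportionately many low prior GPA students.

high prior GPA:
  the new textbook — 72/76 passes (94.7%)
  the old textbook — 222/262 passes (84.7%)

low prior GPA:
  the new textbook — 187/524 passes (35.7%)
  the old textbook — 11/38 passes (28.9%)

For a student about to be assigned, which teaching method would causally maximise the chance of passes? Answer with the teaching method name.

the new textbook

Nothing the teaching method does changes prior GPA band; the imbalance is an allocation artefact. With prior GPA band also predicting the outcome, the pooled figure is confounded, and the within-stratum comparison is the causal one.
Within each level — high prior GPA: 94.7% vs 84.7%; low prior GPA: 35.7% vs 28.9% — the new textbook is higher every time.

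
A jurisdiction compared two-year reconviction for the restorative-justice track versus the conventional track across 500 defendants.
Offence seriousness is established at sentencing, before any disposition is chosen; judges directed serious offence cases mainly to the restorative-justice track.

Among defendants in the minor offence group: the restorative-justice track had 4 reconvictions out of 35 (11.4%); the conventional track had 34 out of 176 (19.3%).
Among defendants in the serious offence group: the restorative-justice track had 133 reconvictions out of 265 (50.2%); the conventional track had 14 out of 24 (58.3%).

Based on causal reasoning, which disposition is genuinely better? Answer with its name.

the restorative-justice track

Here offence seriousness is a common cause — it drives both which disposition a case falls under and the outcome. The crude comparison mixes populations; the stratum-specific rates are the causally relevant ones.
Within each level — minor offence: 11.4% vs 19.3%; serious offence: 50.2% vs 58.3% — the restorative-justice track is lower every time.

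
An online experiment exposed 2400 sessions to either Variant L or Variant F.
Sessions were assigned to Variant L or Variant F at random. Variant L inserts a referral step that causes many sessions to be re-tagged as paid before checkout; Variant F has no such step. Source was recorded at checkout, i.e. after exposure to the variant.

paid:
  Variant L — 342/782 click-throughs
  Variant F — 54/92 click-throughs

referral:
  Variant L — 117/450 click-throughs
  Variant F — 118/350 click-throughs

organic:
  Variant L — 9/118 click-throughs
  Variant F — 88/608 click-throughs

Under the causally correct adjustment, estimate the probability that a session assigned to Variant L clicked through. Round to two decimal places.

The stratified and pooled comparisons disagree (Variant F wins within each traffic source; Variant L wins overall), so the answer turns on the causal role of traffic source.
Traffic source is downstream of the variant. One should not condition on a consequence of treatment, so the overall rates are the right comparison.
So P(outcome | do(Variant L)) is just the pooled rate for Variant L: 468/1350 = 0.347.

0.35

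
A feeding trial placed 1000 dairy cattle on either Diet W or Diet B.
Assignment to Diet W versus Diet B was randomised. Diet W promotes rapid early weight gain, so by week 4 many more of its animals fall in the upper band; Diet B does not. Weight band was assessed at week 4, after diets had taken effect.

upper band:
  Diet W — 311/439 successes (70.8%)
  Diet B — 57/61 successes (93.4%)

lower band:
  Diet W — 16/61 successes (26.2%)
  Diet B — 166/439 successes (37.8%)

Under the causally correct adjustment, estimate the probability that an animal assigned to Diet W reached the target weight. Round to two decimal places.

Week-4 weight band here is a post-treatment variable shaped by the diet; conditioning on it would introduce bias rather than remove it. The overall comparison is the causal one.
So P(outcome | do(Diet W)) is just the pooled rate for Diet W: 327/500 = 0.654.

0.65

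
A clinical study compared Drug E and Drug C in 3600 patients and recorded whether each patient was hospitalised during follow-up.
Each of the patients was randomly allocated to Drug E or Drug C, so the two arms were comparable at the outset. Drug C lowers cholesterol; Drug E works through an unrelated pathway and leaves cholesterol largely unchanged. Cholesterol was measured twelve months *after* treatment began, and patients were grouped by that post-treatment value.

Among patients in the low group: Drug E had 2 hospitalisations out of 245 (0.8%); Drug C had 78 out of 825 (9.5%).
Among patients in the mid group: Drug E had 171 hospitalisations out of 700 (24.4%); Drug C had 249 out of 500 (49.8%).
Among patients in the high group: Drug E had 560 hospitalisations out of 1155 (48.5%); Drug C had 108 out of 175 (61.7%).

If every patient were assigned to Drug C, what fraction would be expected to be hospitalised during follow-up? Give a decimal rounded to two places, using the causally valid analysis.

The stratified and pooled comparisons disagree (Drug E wins within each cholesterol; Drug C wins overall), so the answer turns on the causal role of cholesterol.
Cholesterol lies on the pathway drug → cholesterol → outcome, so adjusting for it blocks the indirect effect. For the total causal effect of drug, use the unadjusted pooled rates.
So P(outcome | do(Drug C)) is just the pooled rate for Drug C: 435/1500 = 0.290.

0.29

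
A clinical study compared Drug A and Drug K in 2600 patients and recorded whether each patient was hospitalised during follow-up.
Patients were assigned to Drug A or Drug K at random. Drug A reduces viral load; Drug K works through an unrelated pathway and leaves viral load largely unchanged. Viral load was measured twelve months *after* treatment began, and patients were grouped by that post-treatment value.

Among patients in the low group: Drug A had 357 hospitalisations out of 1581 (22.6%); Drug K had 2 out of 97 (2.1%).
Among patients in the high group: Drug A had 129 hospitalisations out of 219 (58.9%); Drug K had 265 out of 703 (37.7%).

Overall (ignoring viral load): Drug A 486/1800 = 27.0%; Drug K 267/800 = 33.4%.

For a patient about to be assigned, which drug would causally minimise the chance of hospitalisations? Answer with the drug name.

Drug K is lower inside every viral load stratum but Drug A is lower in aggregate. Whether to stratify depends on how viral load relates to the drug.
Because the drug influences viral load, viral load is a post-treatment mediator, not a confounder. Stratifying on it would bias the estimate; the causal effect is the crude pooled difference.
Pooled: Drug A 27.0% vs Drug K 33.4%; Drug A is lower overall.

Drug A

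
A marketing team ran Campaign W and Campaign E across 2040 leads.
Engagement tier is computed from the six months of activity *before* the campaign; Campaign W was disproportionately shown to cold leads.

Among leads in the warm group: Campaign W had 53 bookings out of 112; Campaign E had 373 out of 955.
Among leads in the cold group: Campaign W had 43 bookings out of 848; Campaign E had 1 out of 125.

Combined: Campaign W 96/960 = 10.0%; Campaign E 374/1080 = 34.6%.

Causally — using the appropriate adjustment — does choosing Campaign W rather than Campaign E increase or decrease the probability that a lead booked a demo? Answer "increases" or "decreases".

increases

The stratified and pooled comparisons disagree (Campaign W wins within each engagement tier; Campaign E wins overall), so the answer turns on the causal role of engagement tier.
Since engagement tier is a pre-existing factor (not a product of the campaign) and it affects the outcome on its own, it is a confounder. The stratified rates, not the pooled rate, identify the causal effect.
Within each level — warm: 47.3% vs 39.1%; cold: 5.1% vs 0.8% — Campaign W is higher every time.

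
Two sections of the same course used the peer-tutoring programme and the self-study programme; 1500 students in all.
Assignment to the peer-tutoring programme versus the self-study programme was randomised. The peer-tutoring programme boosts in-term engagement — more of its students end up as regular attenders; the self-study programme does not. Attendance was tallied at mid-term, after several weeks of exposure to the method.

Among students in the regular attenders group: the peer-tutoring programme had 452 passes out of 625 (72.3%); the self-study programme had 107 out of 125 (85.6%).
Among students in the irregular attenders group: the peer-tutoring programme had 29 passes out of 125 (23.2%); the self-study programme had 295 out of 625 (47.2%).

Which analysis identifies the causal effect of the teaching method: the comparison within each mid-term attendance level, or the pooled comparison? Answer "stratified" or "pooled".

pooled

Stratifying would compare teaching methods among students the teaching methods themselves sorted into mid-term attendance groups — a form of selection on an intermediate. The unconditioned pooled rates give the total causal effect.
Pooled: the peer-tutoring programme 64.1% vs the self-study programme 53.6%; the peer-tutoring programme is higher overall.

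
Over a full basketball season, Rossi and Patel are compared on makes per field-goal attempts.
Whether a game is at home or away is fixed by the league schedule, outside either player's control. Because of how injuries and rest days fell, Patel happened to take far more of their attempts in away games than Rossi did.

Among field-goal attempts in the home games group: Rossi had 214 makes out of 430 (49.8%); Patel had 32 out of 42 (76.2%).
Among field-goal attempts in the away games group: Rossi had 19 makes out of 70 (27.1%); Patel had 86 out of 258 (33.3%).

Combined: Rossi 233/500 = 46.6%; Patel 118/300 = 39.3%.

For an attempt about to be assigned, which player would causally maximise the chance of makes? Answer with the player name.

Here game venue is a common cause — it drives both which player a case falls under and the outcome. The crude comparison mixes populations; the stratum-specific rates are the causally relevant ones.
Within each level — home games: 49.8% vs 76.2%; away games: 27.1% vs 33.3% — Patel is higher every time.

Patel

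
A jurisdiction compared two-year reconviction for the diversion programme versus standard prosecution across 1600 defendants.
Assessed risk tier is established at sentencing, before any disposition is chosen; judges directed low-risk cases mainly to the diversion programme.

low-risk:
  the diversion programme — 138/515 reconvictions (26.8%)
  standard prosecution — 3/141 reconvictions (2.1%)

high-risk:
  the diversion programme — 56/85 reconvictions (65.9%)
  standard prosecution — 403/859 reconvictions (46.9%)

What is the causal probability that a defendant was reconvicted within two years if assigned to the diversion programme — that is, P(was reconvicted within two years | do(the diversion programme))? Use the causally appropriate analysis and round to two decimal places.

standard prosecution is lower inside every assessed risk tier stratum but the diversion programme is lower in aggregate. Whether to stratify depends on how assessed risk tier relates to the disposition.
Since assessed risk tier is a pre-existing factor (not a product of the disposition) and it affects the outcome on its own, it is a confounder. The stratified rates, not the pooled rate, identify the causal effect.
Standardising the diversion programme to the population assessed risk tier mix: 0.410·138/515 + 0.590·56/85 = 0.499.

0.50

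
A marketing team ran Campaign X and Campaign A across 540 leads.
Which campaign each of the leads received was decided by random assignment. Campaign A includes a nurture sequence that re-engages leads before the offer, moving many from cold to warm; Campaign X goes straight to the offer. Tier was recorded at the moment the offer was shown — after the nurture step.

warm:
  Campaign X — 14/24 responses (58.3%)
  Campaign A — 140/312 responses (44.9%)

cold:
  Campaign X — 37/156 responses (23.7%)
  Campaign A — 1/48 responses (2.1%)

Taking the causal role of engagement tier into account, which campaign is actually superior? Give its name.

The stratified and pooled comparisons disagree (Campaign X wins within each engagement tier; Campaign A wins overall), so the answer turns on the causal role of engagement tier.
Engagement tier is recorded after the campaign and is itself shifted by it — it sits on the causal path from campaign to outcome. Conditioning on a mediator would strip out part of the effect we want; the pooled comparison gives the total causal effect.
Pooled: Campaign X 28.3% vs Campaign A 39.2%; Campaign A is higher overall.

Campaign A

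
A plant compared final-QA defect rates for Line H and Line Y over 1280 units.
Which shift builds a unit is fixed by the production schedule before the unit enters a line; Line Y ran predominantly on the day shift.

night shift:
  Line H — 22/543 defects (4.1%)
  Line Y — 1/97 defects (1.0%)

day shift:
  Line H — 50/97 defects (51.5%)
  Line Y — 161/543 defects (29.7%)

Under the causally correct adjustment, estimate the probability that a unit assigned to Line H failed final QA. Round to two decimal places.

Line Y is lower inside every shift stratum but Line H is lower in aggregate. Whether to stratify depends on how shift relates to the line.
Since shift is a pre-existing factor (not a product of the line) and it affects the outcome on its own, it is a confounder. The stratified rates, not the pooled rate, identify the causal effect.
Standardising Line H to the population shift mix: 0.500·22/543 + 0.500·50/97 = 0.278.

0.28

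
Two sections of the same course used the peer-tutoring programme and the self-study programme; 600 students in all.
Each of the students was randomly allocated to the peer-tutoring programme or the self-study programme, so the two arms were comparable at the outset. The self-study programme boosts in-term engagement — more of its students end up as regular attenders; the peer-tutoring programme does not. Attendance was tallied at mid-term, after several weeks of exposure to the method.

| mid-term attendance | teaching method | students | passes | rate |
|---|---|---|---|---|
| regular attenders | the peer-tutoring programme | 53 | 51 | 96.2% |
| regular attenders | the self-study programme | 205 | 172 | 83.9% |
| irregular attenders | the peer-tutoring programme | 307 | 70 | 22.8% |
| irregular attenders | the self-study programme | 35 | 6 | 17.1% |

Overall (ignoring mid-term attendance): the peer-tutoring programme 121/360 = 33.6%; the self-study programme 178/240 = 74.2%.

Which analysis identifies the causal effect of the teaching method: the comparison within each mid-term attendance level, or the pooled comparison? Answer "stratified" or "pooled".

pooled

Mid-term attendance is recorded after the teaching method and is itself shifted by it — it sits on the causal path from teaching method to outcome. Conditioning on a mediator would strip out part of the effect we want; the pooled comparison gives the total causal effect.
Pooled: the peer-tutoring programme 33.6% vs the self-study programme 74.2%; the self-study programme is higher overall.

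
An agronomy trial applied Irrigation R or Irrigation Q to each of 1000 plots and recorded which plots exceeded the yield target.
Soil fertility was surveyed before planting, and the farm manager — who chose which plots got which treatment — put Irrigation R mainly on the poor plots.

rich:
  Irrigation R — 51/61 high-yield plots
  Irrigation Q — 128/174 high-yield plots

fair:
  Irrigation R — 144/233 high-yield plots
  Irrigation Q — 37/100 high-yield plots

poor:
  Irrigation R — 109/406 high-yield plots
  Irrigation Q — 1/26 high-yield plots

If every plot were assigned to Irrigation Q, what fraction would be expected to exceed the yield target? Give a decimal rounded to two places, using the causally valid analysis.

0.31

Here soil fertility is a common cause — it drives both which irrigation a case falls under and the outcome. The crude comparison mixes populations; the stratum-specific rates are the causally relevant ones.
Standardising Irrigation Q to the population soil fertility mix: 0.235·128/174 + 0.333·37/100 + 0.432·1/26 = 0.313.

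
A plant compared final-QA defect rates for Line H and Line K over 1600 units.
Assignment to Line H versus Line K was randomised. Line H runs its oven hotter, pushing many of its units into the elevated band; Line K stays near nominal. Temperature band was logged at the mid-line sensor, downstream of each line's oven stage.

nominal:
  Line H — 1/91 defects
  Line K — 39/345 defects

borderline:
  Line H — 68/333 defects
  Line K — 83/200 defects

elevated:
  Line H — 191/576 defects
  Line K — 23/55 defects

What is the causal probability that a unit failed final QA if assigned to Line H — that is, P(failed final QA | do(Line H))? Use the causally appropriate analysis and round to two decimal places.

The stratified and pooled comparisons disagree (Line H wins within each in-process temperature band; Line K wins overall), so the answer turns on the causal role of in-process temperature band.
The distribution of in-process temperature band is itself part of what the line does — it is an intermediate outcome. Holding it fixed would remove that part of the effect; the total effect is the pooled difference.
So P(outcome | do(Line H)) is just the pooled rate for Line H: 260/1000 = 0.260.

0.26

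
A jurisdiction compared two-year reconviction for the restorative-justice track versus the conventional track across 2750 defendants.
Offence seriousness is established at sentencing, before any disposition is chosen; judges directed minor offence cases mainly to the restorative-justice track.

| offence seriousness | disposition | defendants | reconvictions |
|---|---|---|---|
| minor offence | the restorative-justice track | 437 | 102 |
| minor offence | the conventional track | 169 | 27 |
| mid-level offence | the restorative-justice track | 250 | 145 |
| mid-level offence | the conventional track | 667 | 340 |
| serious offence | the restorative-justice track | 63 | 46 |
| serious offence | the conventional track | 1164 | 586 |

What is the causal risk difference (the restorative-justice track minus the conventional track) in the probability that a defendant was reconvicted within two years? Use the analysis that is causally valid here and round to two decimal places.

Here offence seriousness is a common cause — it drives both which disposition a case falls under and the outcome. The crude comparison mixes populations; the stratum-specific rates are the causally relevant ones.
Adjusting over the population distribution of offence seriousness: 0.220·(0.233−0.160) + 0.333·(0.580−0.510) + 0.446·(0.730−0.503) = +0.141.

+0.14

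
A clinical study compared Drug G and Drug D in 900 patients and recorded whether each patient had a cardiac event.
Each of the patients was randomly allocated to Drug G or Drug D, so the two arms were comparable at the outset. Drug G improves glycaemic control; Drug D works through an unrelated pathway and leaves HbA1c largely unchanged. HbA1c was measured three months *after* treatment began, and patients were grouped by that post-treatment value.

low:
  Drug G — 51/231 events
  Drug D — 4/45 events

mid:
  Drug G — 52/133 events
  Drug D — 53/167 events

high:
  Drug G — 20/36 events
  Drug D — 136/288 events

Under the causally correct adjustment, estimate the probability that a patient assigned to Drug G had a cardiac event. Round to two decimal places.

0.31

The distribution of HbA1c is itself part of what the drug does — it is an intermediate outcome. Holding it fixed would remove that part of the effect; the total effect is the pooled difference.
So P(outcome | do(Drug G)) is just the pooled rate for Drug G: 123/400 = 0.307.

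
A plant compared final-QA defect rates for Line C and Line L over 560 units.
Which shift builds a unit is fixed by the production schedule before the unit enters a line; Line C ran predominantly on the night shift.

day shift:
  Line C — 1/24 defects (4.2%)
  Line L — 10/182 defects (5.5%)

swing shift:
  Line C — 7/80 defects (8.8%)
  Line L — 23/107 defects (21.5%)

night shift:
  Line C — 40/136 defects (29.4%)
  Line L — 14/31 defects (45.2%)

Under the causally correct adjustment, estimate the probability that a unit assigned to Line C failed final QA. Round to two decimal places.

0.13

The shift-specific comparison favours Line C throughout, but the pooled figures favour Line L. The question is whether to condition on shift.
Shift satisfies the back-door criterion: it is not a descendant of the line, and it blocks the spurious path from line to outcome. Adjusting for it (i.e., using the within-shift rates) gives the causal effect.
Standardising Line C to the population shift mix: 0.368·1/24 + 0.334·7/80 + 0.298·40/136 = 0.132.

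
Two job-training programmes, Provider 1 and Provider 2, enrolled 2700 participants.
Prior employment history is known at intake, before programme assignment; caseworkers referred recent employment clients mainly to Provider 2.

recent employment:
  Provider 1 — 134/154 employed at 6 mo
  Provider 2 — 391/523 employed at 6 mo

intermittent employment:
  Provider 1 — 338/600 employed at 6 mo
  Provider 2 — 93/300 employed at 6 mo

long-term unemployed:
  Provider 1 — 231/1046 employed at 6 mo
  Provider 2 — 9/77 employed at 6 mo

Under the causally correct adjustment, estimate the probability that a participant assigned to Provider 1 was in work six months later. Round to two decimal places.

0.50

Within every prior employment history level Provider 1 has the higher rate, yet pooled Provider 2 does — Simpson's reversal.
Prior employment history is set before the programme has any effect — it is not caused by the programme — and it independently drives the outcome. That makes it a confounder, so the causal comparison is within prior employment history levels.
Standardising Provider 1 to the population prior employment history mix: 0.251·134/154 + 0.333·338/600 + 0.416·231/1046 = 0.498.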